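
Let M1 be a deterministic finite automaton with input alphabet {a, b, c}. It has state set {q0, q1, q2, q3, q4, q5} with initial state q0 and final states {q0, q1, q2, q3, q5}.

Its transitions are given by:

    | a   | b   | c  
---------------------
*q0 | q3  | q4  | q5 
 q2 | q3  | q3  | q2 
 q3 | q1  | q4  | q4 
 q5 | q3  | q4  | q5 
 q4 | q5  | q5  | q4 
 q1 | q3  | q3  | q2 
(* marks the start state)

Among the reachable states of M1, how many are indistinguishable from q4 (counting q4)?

Start with accepting vs non-accepting: {q0,q1,q2,q3,q5} | {q4}.
Split {q0,q1,q2,q3,q5} by δ(·,b) → {q0,q3,q5} and {q1,q2}.
Split {q0,q3,q5} by δ(·,a) → {q0,q5} and {q3}.
No further refinement is possible. Final partition (4 blocks): {q0,q5} | {q4} | {q1,q2} | {q3}.
The equivalence class containing q4 is {q4}, of size 1.

1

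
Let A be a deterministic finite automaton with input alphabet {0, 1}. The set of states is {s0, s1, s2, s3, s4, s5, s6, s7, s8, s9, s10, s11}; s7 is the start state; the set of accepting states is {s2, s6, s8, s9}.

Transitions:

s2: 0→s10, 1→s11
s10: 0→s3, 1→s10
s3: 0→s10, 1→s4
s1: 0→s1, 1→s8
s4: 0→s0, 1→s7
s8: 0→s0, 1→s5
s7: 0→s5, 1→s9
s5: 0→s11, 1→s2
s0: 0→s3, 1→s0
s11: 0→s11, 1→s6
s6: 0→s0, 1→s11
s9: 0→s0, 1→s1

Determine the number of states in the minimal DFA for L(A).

5

Every state is reachable, so we keep all 12.
Initial partition by acceptance: {s2,s6,s8,s9} | {s0,s1,s3,s4,s5,s7,s10,s11}.
On input 1, block {s0,s1,s3,s4,s5,s7,s10,s11} splits into {s0,s3,s4,s10} and {s1,s5,s7,s11}.
Split {s0,s3,s4,s10} by δ(·,1) → {s0,s3,s10} and {s4}.
Split {s0,s3,s10} by δ(·,1) → {s0,s10} and {s3}.
No further refinement is possible. Final partition (5 blocks): {s2,s6,s8,s9} | {s0,s10} | {s1,s5,s7,s11} | {s4} | {s3}.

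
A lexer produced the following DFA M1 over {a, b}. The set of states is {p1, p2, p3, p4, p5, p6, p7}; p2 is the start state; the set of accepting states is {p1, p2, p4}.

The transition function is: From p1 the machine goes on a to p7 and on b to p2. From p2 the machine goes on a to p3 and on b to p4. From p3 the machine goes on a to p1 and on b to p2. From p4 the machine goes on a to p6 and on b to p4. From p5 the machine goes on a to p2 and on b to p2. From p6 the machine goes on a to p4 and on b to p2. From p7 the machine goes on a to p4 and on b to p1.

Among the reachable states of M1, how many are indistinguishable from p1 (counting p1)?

3

States {p5} cannot be reached from the start state, so discard them.
Initial partition by acceptance: {p1,p2,p4} | {p3,p6,p7}.
The partition is now stable with 2 blocks: {p1,p2,p4} | {p3,p6,p7}.
The equivalence class containing p1 is {p1,p2,p4}, of size 3.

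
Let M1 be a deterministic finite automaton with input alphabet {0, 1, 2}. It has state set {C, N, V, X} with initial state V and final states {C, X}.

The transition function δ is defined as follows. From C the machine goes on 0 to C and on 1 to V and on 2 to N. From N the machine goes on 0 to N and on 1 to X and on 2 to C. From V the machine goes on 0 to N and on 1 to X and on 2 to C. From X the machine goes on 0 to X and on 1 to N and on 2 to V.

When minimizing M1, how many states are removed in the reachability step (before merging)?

0

A breadth-first search from the start state visits every state.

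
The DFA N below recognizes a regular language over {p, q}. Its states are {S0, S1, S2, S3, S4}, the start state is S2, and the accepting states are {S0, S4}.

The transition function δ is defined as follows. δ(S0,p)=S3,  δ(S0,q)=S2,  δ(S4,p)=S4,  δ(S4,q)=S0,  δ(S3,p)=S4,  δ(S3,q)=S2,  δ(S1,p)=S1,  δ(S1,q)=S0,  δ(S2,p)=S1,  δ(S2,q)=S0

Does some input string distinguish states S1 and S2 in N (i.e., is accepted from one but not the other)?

No

All states are reachable from the start state.
Start with accepting vs non-accepting: {S0,S4} | {S1,S2,S3}.
On input p, block {S0,S4} splits into {S0} and {S4}.
Refine {S1,S2,S3} on symbol p: members go to different blocks, giving {S1,S2} and {S3}.
No further refinement is possible. Final partition (4 blocks): {S0} | {S1,S2} | {S4} | {S3}.
S1 and S2 lie in the same block of the stable partition, so they are equivalent — no string distinguishes them.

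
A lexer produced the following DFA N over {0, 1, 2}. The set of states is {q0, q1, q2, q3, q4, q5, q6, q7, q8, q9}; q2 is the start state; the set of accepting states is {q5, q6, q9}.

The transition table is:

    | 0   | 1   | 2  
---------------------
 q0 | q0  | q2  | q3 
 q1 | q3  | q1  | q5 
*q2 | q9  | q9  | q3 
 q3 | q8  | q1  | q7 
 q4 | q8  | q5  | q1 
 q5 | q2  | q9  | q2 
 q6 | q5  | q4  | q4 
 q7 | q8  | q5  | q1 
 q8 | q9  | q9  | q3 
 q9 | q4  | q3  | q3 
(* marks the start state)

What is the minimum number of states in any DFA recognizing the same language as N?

6

Reachable states from the start: {q1,q2,q3,q4,q5,q7,q8,q9}. Unreachable: {q0,q6} — drop them.
Initial partition by acceptance: {q5,q9} | {q1,q2,q3,q4,q7,q8}.
Refine {q5,q9} on symbol 1: members go to different blocks, giving {q5} and {q9}.
On input 0, block {q1,q2,q3,q4,q7,q8} splits into {q1,q3,q4,q7} and {q2,q8}.
Split {q1,q3,q4,q7} by δ(·,0) → {q3,q4,q7} and {q1}.
On input 1, block {q3,q4,q7} splits into {q4,q7} and {q3}.
Stable partition: {q5} | {q4,q7} | {q9} | {q2,q8} | {q1} | {q3} — 6 equivalence classes.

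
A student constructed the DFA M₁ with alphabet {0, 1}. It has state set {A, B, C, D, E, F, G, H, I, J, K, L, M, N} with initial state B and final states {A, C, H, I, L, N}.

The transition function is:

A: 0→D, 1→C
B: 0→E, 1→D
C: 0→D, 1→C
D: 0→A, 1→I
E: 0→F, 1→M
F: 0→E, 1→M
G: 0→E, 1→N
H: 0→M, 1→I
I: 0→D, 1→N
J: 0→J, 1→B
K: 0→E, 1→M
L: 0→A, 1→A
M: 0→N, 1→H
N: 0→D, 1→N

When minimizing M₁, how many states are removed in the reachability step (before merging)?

4

No path from B leads to G, J, K, L; the other 10 states are all reachable.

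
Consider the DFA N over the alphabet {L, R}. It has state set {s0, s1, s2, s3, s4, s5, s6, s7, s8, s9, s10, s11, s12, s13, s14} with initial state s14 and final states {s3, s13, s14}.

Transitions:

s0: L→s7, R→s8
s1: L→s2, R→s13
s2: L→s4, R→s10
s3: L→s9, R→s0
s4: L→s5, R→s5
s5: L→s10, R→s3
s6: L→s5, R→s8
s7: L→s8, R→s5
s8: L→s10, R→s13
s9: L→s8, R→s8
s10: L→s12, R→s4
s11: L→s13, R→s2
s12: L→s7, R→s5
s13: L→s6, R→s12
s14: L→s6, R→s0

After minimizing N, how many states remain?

Reachable states from the start: {s0,s3,s4,s5,s6,s7,s8,s9,s10,s12,s13,s14}. Unreachable: {s1,s2,s11} — drop them.
P0 = {s3,s13,s14} | {s0,s4,s5,s6,s7,s8,s9,s10,s12}.
Refine {s0,s4,s5,s6,s7,s8,s9,s10,s12} on symbol R: members go to different blocks, giving {s0,s4,s6,s7,s9,s10,s12} and {s5,s8}.
On input L, block {s0,s4,s6,s7,s9,s10,s12} splits into {s4,s6,s7,s9} and {s0,s10,s12}.
Split {s0,s10,s12} by δ(·,L) → {s0,s12} and {s10}.
No further refinement is possible. Final partition (5 blocks): {s3,s13,s14} | {s4,s6,s7,s9} | {s5,s8} | {s0,s12} | {s10}.

5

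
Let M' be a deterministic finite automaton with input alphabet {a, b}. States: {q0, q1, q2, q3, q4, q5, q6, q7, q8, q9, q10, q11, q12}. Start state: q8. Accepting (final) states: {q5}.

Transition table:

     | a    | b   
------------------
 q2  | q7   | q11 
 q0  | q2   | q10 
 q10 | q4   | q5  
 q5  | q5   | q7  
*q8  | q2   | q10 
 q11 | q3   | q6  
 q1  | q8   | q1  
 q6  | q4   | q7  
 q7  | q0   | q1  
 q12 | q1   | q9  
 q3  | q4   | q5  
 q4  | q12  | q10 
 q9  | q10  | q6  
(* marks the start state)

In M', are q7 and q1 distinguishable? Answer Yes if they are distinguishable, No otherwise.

No

Every state is reachable, so we keep all 13.
P0 = {q5} | {q0,q1,q2,q3,q4,q6,q7,q8,q9,q10,q11,q12}.
Split {q0,q1,q2,q3,q4,q6,q7,q8,q9,q10,q11,q12} by δ(·,b) → {q0,q1,q2,q4,q6,q7,q8,q9,q11,q12} and {q3,q10}.
Split {q0,q1,q2,q4,q6,q7,q8,q9,q11,q12} by δ(·,a) → {q0,q1,q2,q4,q6,q7,q8,q12} and {q9,q11}.
On input b, block {q0,q1,q2,q4,q6,q7,q8,q12} splits into {q0,q4,q8} and {q1,q6,q7} and {q2,q12}.
No further refinement is possible. Final partition (6 blocks): {q5} | {q0,q4,q8} | {q3,q10} | {q9,q11} | {q1,q6,q7} | {q2,q12}.
q7 and q1 lie in the same block of the stable partition, so they are equivalent — no string distinguishes them.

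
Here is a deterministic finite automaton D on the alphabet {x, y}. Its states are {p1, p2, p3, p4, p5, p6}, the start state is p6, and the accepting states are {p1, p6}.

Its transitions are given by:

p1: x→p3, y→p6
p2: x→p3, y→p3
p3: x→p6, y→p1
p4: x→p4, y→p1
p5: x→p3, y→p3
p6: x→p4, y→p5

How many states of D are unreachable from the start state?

1

BFS from p6 reaches {p1, p3, p4, p5, p6}; the 1 state(s) p2 are never visited.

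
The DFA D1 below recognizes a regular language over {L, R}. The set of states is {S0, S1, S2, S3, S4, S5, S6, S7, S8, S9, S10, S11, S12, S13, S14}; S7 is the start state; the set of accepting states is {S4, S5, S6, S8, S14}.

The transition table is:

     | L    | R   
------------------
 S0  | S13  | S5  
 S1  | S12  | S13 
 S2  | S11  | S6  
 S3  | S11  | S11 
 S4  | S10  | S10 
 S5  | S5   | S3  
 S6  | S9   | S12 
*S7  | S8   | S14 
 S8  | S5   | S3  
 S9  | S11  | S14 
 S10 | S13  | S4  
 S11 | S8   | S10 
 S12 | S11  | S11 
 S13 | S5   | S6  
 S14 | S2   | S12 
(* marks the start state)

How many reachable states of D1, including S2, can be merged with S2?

2

Reachable states from the start: {S2,S3,S4,S5,S6,S7,S8,S9,S10,S11,S12,S13,S14}. Unreachable: {S0,S1} — drop them.
P0 = {S4,S5,S6,S8,S14} | {S2,S3,S7,S9,S10,S11,S12,S13}.
Refine {S4,S5,S6,S8,S14} on symbol L: members go to different blocks, giving {S4,S6,S14} and {S5,S8}.
Refine {S2,S3,S7,S9,S10,S11,S12,S13} on symbol L: members go to different blocks, giving {S2,S3,S9,S10,S12} and {S7,S11,S13}.
Refine {S2,S3,S9,S10,S12} on symbol R: members go to different blocks, giving {S2,S9,S10} and {S3,S12}.
On input R, block {S4,S6,S14} splits into {S6,S14} and {S4}.
Refine {S2,S9,S10} on symbol R: members go to different blocks, giving {S2,S9} and {S10}.
On input R, block {S7,S11,S13} splits into {S7,S13} and {S11}.
The partition is now stable with 8 blocks: {S6,S14} | {S2,S9} | {S5,S8} | {S7,S13} | {S3,S12} | {S4} | {S10} | {S11}.
State S2 belongs to the block {S2,S9}, which has 2 states.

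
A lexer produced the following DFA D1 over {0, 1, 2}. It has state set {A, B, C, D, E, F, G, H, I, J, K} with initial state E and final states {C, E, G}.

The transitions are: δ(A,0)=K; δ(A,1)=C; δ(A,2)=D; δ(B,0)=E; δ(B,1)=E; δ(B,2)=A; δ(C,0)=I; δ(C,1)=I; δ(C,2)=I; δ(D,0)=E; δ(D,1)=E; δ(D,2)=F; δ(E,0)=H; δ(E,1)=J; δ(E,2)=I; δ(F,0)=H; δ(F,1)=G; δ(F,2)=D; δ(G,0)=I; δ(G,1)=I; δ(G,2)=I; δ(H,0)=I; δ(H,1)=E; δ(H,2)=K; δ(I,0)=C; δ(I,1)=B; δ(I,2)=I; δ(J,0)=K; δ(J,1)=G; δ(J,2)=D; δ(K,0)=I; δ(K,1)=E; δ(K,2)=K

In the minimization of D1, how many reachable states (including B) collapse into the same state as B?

2

Initial partition by acceptance: {C,E,G} | {A,B,D,F,H,I,J,K}.
Split {A,B,D,F,H,I,J,K} by δ(·,0) → {A,F,H,J,K} and {B,D,I}.
Refine {C,E,G} on symbol 0: members go to different blocks, giving {C,G} and {E}.
On input 0, block {A,F,H,J,K} splits into {A,F,J} and {H,K}.
On input 0, block {B,D,I} splits into {B,D} and {I}.
Stable partition: {C,G} | {A,F,J} | {B,D} | {E} | {H,K} | {I} — 6 equivalence classes.
State B belongs to the block {B,D}, which has 2 states.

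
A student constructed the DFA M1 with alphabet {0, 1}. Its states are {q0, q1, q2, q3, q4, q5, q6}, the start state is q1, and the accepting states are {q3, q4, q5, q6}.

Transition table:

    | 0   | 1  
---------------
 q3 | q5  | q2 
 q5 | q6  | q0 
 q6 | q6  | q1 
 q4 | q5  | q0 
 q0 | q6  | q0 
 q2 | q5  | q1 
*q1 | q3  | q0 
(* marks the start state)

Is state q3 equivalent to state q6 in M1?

States {q4} cannot be reached from the start state, so discard them.
Initial partition by acceptance: {q3,q5,q6} | {q0,q1,q2}.
The partition is now stable with 2 blocks: {q3,q5,q6} | {q0,q1,q2}.
q3 and q6 lie in the same block of the stable partition, so they are equivalent — no string distinguishes them.

Yes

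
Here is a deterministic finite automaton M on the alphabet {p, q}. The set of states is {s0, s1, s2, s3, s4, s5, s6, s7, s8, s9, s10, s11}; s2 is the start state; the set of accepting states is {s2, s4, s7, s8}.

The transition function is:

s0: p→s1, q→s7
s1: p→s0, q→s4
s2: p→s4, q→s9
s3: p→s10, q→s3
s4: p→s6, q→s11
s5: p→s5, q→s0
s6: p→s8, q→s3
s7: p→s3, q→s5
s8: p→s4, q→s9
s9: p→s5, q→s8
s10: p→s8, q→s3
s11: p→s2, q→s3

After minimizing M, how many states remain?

9

All states are reachable from the start state.
P0 = {s2,s4,s7,s8} | {s0,s1,s3,s5,s6,s9,s10,s11}.
Refine {s2,s4,s7,s8} on symbol p: members go to different blocks, giving {s2,s8} and {s4,s7}.
Split {s0,s1,s3,s5,s6,s9,s10,s11} by δ(·,p) → {s0,s1,s3,s5,s9} and {s6,s10,s11}.
Refine {s0,s1,s3,s5,s9} on symbol p: members go to different blocks, giving {s0,s1,s5,s9} and {s3}.
Refine {s0,s1,s5,s9} on symbol q: members go to different blocks, giving {s0,s1} and {s5} and {s9}.
Split {s4,s7} by δ(·,p) → {s4} and {s7}.
On input q, block {s0,s1} splits into {s0} and {s1}.
Stable partition: {s2,s8} | {s0} | {s4} | {s6,s10,s11} | {s3} | {s5} | {s9} | {s7} | {s1} — 9 equivalence classes.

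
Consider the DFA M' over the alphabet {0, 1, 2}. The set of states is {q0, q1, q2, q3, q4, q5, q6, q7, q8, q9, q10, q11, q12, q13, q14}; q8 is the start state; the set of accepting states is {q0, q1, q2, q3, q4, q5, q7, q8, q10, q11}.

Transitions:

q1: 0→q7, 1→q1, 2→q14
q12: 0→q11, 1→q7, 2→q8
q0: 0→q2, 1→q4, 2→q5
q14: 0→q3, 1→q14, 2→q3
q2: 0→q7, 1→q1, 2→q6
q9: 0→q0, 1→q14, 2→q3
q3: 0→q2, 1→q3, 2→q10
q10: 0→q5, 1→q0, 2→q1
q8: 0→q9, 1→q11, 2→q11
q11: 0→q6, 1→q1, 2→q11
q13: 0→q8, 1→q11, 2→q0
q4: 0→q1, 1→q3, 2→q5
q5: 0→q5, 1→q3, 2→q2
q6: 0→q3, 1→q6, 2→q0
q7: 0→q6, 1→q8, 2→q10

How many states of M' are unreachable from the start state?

No path from q8 leads to q12, q13; the other 13 states are all reachable.

2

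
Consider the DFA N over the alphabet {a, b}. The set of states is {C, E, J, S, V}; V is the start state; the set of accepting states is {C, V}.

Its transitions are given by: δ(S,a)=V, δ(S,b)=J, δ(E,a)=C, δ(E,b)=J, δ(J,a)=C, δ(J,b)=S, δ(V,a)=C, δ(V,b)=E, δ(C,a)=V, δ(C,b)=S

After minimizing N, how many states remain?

Start with accepting vs non-accepting: {C,V} | {E,J,S}.
Stable partition: {C,V} | {E,J,S} — 2 equivalence classes.

2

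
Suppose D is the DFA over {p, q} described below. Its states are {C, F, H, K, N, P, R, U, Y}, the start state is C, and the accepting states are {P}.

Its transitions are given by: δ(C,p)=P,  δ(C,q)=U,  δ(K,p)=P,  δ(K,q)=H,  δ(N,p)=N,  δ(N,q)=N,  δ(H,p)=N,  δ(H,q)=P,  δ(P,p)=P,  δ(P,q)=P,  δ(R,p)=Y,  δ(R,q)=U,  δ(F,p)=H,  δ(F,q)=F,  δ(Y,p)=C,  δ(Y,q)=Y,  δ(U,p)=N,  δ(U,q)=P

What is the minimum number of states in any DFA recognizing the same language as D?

4

Reachable states from the start: {C,N,P,U}. Unreachable: {F,H,K,R,Y} — drop them.
P0 = {P} | {C,N,U}.
On input p, block {C,N,U} splits into {N,U} and {C}.
On input q, block {N,U} splits into {N} and {U}.
Stable partition: {P} | {N} | {C} | {U} — 4 equivalence classes.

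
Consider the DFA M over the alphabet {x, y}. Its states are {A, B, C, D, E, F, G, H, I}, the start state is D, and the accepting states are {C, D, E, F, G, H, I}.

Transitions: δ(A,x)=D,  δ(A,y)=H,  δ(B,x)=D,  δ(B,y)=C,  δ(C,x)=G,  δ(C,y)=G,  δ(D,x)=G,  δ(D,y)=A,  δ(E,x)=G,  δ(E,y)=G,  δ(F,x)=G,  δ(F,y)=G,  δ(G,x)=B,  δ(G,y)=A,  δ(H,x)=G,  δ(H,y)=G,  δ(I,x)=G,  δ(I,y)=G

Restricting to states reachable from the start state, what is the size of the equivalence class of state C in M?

2

States {E,F,I} cannot be reached from the start state, so discard them.
P0 = {C,D,G,H} | {A,B}.
Split {C,D,G,H} by δ(·,x) → {C,D,H} and {G}.
Refine {C,D,H} on symbol y: members go to different blocks, giving {C,H} and {D}.
Stable partition: {C,H} | {A,B} | {G} | {D} — 4 equivalence classes.
The equivalence class containing C is {C,H}, of size 2.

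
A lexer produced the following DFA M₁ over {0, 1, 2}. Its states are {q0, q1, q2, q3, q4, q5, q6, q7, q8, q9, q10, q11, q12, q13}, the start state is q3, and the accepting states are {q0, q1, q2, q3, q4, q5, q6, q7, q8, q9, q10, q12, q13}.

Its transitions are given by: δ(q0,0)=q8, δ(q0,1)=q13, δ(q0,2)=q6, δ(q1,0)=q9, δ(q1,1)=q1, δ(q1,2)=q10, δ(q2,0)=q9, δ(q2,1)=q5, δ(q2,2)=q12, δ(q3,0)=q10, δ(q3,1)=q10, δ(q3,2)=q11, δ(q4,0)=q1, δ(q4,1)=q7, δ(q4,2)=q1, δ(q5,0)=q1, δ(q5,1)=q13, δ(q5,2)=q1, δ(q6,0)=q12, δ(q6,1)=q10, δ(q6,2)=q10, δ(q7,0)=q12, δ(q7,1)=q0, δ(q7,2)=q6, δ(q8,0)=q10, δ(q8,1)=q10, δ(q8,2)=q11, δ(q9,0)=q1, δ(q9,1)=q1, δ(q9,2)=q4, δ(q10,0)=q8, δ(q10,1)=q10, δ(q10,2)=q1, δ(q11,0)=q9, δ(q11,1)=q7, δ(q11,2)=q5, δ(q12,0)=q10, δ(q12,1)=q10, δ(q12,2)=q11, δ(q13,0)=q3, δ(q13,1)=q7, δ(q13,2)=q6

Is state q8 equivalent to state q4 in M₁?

No

First remove the unreachable states {q2}; 13 states remain.
Initial partition by acceptance: {q0,q1,q3,q4,q5,q6,q7,q8,q9,q10,q12,q13} | {q11}.
Split {q0,q1,q3,q4,q5,q6,q7,q8,q9,q10,q12,q13} by δ(·,2) → {q0,q1,q4,q5,q6,q7,q9,q10,q13} and {q3,q8,q12}.
On input 0, block {q0,q1,q4,q5,q6,q7,q9,q10,q13} splits into {q0,q6,q7,q10,q13} and {q1,q4,q5,q9}.
Refine {q0,q6,q7,q10,q13} on symbol 2: members go to different blocks, giving {q0,q6,q7,q13} and {q10}.
Refine {q0,q6,q7,q13} on symbol 1: members go to different blocks, giving {q0,q7,q13} and {q6}.
Split {q1,q4,q5,q9} by δ(·,1) → {q1,q9} and {q4,q5}.
Split {q1,q9} by δ(·,2) → {q1} and {q9}.
The partition is now stable with 8 blocks: {q0,q7,q13} | {q11} | {q3,q8,q12} | {q1} | {q10} | {q6} | {q4,q5} | {q9}.
q8 and q4 end up in different blocks, so they are distinguishable. For instance, the string '2' is accepted from only q4.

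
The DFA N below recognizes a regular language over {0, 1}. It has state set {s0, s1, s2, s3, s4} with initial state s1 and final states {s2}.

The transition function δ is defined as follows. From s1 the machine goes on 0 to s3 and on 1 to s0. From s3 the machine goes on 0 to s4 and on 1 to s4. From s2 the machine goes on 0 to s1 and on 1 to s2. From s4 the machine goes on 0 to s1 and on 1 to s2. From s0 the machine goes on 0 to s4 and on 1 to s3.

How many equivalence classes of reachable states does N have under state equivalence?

Initial partition by acceptance: {s2} | {s0,s1,s3,s4}.
Split {s0,s1,s3,s4} by δ(·,1) → {s0,s1,s3} and {s4}.
Split {s0,s1,s3} by δ(·,0) → {s0,s3} and {s1}.
Split {s0,s3} by δ(·,1) → {s0} and {s3}.
The partition is now stable with 5 blocks: {s2} | {s0} | {s4} | {s1} | {s3}.

5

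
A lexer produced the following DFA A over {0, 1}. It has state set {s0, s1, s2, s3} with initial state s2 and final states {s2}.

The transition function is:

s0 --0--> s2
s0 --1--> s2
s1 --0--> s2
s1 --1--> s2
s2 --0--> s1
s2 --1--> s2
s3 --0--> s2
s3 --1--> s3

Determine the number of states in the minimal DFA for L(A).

2

First remove the unreachable states {s0,s3}; 2 states remain.
Initial partition by acceptance: {s2} | {s1}.
No further refinement is possible. Final partition (2 blocks): {s2} | {s1}.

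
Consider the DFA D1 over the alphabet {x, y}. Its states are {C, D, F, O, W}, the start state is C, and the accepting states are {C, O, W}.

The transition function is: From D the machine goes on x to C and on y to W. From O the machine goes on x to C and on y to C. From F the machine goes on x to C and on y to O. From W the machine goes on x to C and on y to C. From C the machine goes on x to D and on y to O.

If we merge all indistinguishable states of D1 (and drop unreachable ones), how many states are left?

First remove the unreachable states {F}; 4 states remain.
P0 = {C,O,W} | {D}.
Refine {C,O,W} on symbol x: members go to different blocks, giving {O,W} and {C}.
The partition is now stable with 3 blocks: {O,W} | {D} | {C}.

3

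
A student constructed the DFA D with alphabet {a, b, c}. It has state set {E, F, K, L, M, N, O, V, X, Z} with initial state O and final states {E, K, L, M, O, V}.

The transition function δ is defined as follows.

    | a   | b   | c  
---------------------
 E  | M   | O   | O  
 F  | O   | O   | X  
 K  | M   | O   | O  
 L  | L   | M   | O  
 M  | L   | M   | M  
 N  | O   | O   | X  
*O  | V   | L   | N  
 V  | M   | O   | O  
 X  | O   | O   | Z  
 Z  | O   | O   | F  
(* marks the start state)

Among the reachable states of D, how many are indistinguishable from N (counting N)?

States {E,K} cannot be reached from the start state, so discard them.
Start with accepting vs non-accepting: {L,M,O,V} | {F,N,X,Z}.
Refine {L,M,O,V} on symbol c: members go to different blocks, giving {L,M,V} and {O}.
Split {L,M,V} by δ(·,b) → {L,M} and {V}.
Refine {L,M} on symbol c: members go to different blocks, giving {L} and {M}.
No further refinement is possible. Final partition (5 blocks): {L} | {F,N,X,Z} | {O} | {V} | {M}.
State N belongs to the block {F,N,X,Z}, which has 4 states.

4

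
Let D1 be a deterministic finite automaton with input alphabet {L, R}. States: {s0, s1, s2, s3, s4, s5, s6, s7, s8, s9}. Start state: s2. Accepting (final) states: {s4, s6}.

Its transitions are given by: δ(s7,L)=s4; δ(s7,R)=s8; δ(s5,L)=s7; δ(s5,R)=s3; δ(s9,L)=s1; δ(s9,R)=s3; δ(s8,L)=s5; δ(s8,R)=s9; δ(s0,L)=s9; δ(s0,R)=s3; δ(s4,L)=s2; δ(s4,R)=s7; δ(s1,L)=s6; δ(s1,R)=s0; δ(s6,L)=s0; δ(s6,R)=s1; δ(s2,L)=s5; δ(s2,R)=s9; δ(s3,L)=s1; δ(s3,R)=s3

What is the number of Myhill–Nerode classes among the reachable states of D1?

All states are reachable from the start state.
P0 = {s4,s6} | {s0,s1,s2,s3,s5,s7,s8,s9}.
Split {s0,s1,s2,s3,s5,s7,s8,s9} by δ(·,L) → {s0,s2,s3,s5,s8,s9} and {s1,s7}.
Refine {s0,s2,s3,s5,s8,s9} on symbol L: members go to different blocks, giving {s0,s2,s8} and {s3,s5,s9}.
Stable partition: {s4,s6} | {s0,s2,s8} | {s1,s7} | {s3,s5,s9} — 4 equivalence classes.

4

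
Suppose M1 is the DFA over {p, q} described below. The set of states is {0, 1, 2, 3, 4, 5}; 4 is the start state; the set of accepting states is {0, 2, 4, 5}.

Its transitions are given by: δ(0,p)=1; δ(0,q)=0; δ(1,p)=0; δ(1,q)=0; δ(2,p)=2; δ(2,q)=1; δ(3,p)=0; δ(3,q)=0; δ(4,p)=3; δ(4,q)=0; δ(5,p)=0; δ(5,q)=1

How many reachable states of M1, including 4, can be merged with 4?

First remove the unreachable states {2,5}; 4 states remain.
P0 = {0,4} | {1,3}.
Stable partition: {0,4} | {1,3} — 2 equivalence classes.
The equivalence class containing 4 is {0,4}, of size 2.

2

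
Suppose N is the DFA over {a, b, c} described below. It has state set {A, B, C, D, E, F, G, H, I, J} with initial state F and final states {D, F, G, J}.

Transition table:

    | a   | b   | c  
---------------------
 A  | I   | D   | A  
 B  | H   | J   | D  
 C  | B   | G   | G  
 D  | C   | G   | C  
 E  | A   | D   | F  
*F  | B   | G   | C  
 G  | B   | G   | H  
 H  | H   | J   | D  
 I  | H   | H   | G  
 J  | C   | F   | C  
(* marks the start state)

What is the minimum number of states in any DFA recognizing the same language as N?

Reachable states from the start: {B,C,D,F,G,H,J}. Unreachable: {A,E,I} — drop them.
P0 = {D,F,G,J} | {B,C,H}.
The partition is now stable with 2 blocks: {D,F,G,J} | {B,C,H}.

2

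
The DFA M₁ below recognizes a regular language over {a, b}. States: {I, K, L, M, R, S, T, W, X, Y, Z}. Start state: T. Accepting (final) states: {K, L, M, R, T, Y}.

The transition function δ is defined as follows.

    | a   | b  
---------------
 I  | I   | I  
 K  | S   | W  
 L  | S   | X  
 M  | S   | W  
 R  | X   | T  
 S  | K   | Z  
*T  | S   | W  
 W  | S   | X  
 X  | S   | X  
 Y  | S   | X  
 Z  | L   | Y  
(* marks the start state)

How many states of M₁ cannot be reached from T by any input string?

No path from T leads to I, M, R; the other 8 states are all reachable.

3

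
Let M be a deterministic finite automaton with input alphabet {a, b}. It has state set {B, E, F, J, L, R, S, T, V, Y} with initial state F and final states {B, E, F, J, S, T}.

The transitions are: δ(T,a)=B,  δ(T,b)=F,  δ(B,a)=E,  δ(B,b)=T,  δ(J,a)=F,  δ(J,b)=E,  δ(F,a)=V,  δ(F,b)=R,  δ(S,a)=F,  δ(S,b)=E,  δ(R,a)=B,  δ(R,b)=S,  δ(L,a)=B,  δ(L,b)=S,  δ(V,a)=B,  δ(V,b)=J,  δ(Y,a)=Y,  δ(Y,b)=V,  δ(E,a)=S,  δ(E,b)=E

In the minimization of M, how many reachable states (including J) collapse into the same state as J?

First remove the unreachable states {L,Y}; 8 states remain.
P0 = {B,E,F,J,S,T} | {R,V}.
Split {B,E,F,J,S,T} by δ(·,a) → {B,E,J,S,T} and {F}.
Refine {B,E,J,S,T} on symbol a: members go to different blocks, giving {B,E,T} and {J,S}.
Split {B,E,T} by δ(·,a) → {B,T} and {E}.
Refine {B,T} on symbol a: members go to different blocks, giving {B} and {T}.
The partition is now stable with 6 blocks: {B} | {R,V} | {F} | {J,S} | {E} | {T}.
The equivalence class containing J is {J,S}, of size 2.

2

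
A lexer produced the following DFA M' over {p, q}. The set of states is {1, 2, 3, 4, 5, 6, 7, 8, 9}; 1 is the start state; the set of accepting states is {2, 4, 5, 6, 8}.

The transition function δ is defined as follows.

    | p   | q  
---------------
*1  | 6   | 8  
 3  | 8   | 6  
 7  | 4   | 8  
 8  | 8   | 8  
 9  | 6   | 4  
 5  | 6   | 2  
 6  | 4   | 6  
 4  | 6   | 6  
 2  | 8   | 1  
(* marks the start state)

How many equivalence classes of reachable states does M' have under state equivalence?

Reachable states from the start: {1,4,6,8}. Unreachable: {2,3,5,7,9} — drop them.
P0 = {4,6,8} | {1}.
The partition is now stable with 2 blocks: {4,6,8} | {1}.

2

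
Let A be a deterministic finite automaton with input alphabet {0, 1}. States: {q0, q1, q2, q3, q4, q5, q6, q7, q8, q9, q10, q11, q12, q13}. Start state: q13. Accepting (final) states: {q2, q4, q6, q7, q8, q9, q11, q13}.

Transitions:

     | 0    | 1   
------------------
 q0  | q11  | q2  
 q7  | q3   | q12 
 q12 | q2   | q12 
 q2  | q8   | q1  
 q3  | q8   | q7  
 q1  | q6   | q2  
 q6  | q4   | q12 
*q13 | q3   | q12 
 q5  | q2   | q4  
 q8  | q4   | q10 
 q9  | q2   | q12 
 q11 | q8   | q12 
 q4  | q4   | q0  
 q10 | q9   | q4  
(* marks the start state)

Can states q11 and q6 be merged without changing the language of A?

Reachable states from the start: {q0,q1,q2,q3,q4,q6,q7,q8,q9,q10,q11,q12,q13}. Unreachable: {q5} — drop them.
P0 = {q2,q4,q6,q7,q8,q9,q11,q13} | {q0,q1,q3,q10,q12}.
Refine {q2,q4,q6,q7,q8,q9,q11,q13} on symbol 0: members go to different blocks, giving {q2,q4,q6,q8,q9,q11} and {q7,q13}.
Refine {q0,q1,q3,q10,q12} on symbol 1: members go to different blocks, giving {q0,q1,q10} and {q3} and {q12}.
Split {q2,q4,q6,q8,q9,q11} by δ(·,1) → {q2,q4,q8} and {q6,q9,q11}.
No further refinement is possible. Final partition (6 blocks): {q2,q4,q8} | {q0,q1,q10} | {q7,q13} | {q3} | {q12} | {q6,q9,q11}.
q11 and q6 lie in the same block of the stable partition, so they are equivalent — no string distinguishes them.

Yes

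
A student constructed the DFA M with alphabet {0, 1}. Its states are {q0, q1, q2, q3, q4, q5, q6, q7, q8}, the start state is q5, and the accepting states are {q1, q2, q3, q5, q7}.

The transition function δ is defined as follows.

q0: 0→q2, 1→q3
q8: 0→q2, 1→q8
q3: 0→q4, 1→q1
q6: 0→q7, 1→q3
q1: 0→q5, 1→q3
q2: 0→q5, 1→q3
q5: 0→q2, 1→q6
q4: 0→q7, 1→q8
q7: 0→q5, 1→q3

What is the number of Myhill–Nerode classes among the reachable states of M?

Reachable states from the start: {q1,q2,q3,q4,q5,q6,q7,q8}. Unreachable: {q0} — drop them.
P0 = {q1,q2,q3,q5,q7} | {q4,q6,q8}.
On input 0, block {q1,q2,q3,q5,q7} splits into {q1,q2,q5,q7} and {q3}.
Refine {q1,q2,q5,q7} on symbol 1: members go to different blocks, giving {q1,q2,q7} and {q5}.
Split {q4,q6,q8} by δ(·,1) → {q4,q8} and {q6}.
The partition is now stable with 5 blocks: {q1,q2,q7} | {q4,q8} | {q3} | {q5} | {q6}.

5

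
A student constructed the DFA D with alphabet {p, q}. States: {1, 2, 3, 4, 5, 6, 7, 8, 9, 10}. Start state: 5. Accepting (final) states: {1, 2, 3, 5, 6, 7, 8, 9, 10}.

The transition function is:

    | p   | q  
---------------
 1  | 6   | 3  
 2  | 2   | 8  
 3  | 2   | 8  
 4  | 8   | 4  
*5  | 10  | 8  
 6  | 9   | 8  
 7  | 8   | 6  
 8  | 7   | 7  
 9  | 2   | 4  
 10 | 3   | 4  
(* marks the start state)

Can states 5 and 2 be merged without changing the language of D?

No

Reachable states from the start: {2,3,4,5,6,7,8,9,10}. Unreachable: {1} — drop them.
P0 = {2,3,5,6,7,8,9,10} | {4}.
Split {2,3,5,6,7,8,9,10} by δ(·,q) → {2,3,5,6,7,8} and {9,10}.
Refine {2,3,5,6,7,8} on symbol p: members go to different blocks, giving {2,3,7,8} and {5,6}.
Refine {2,3,7,8} on symbol q: members go to different blocks, giving {2,3,8} and {7}.
Refine {2,3,8} on symbol p: members go to different blocks, giving {2,3} and {8}.
Stable partition: {2,3} | {4} | {9,10} | {5,6} | {7} | {8} — 6 equivalence classes.
5 and 2 end up in different blocks, so they are distinguishable. For instance, the string 'pq' is accepted from only 2.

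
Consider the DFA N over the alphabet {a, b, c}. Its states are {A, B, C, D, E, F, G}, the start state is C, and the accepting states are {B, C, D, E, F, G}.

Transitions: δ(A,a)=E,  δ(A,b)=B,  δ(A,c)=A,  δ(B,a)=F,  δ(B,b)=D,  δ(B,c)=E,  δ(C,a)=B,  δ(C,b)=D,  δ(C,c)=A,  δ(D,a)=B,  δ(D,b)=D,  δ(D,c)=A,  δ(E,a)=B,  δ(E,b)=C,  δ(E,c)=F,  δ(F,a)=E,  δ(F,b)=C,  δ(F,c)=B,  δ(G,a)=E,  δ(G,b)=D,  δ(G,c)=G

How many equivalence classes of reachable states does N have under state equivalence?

States {G} cannot be reached from the start state, so discard them.
P0 = {B,C,D,E,F} | {A}.
On input c, block {B,C,D,E,F} splits into {B,E,F} and {C,D}.
Stable partition: {B,E,F} | {A} | {C,D} — 3 equivalence classes.

3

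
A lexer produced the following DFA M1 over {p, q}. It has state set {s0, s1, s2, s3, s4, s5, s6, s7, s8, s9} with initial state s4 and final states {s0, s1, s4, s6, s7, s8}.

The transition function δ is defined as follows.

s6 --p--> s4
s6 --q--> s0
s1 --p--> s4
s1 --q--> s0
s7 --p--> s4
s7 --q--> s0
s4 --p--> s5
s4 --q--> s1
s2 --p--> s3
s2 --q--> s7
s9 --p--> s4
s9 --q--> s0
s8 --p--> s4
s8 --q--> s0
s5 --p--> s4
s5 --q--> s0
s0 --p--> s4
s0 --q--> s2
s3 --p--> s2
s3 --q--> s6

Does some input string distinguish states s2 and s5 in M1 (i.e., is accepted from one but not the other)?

States {s8,s9} cannot be reached from the start state, so discard them.
Initial partition by acceptance: {s0,s1,s4,s6,s7} | {s2,s3,s5}.
Split {s0,s1,s4,s6,s7} by δ(·,p) → {s0,s1,s6,s7} and {s4}.
Refine {s0,s1,s6,s7} on symbol q: members go to different blocks, giving {s1,s6,s7} and {s0}.
Refine {s2,s3,s5} on symbol p: members go to different blocks, giving {s2,s3} and {s5}.
Stable partition: {s1,s6,s7} | {s2,s3} | {s4} | {s0} | {s5} — 5 equivalence classes.
s2 and s5 end up in different blocks, so they are distinguishable. For instance, the string 'p' is accepted from only s5.

Yes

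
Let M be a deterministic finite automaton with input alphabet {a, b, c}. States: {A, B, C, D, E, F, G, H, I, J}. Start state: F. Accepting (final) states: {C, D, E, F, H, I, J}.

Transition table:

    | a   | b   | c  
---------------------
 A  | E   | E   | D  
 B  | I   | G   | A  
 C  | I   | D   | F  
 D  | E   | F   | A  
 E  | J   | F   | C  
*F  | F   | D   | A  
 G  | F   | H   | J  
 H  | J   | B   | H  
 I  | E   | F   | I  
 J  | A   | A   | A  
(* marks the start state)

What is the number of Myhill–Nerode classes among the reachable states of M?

First remove the unreachable states {B,G,H}; 7 states remain.
Initial partition by acceptance: {C,D,E,F,I,J} | {A}.
On input a, block {C,D,E,F,I,J} splits into {C,D,E,F,I} and {J}.
Refine {C,D,E,F,I} on symbol a: members go to different blocks, giving {C,D,F,I} and {E}.
Split {C,D,F,I} by δ(·,a) → {C,F} and {D,I}.
On input a, block {C,F} splits into {C} and {F}.
Refine {D,I} on symbol c: members go to different blocks, giving {D} and {I}.
Stable partition: {C} | {A} | {J} | {E} | {D} | {F} | {I} — 7 equivalence classes.

7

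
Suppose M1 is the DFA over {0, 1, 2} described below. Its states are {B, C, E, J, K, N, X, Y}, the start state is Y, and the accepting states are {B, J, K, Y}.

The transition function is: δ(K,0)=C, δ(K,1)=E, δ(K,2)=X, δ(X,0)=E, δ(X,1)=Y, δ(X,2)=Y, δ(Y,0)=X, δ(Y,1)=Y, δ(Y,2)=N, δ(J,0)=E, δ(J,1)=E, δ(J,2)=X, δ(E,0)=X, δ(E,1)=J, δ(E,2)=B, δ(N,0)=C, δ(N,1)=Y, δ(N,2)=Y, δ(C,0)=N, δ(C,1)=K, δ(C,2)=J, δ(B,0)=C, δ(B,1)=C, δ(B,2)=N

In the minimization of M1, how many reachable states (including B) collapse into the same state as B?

Initial partition by acceptance: {B,J,K,Y} | {C,E,N,X}.
Split {B,J,K,Y} by δ(·,1) → {B,J,K} and {Y}.
On input 1, block {C,E,N,X} splits into {N,X} and {C,E}.
The partition is now stable with 4 blocks: {B,J,K} | {N,X} | {Y} | {C,E}.
State B belongs to the block {B,J,K}, which has 3 states.

3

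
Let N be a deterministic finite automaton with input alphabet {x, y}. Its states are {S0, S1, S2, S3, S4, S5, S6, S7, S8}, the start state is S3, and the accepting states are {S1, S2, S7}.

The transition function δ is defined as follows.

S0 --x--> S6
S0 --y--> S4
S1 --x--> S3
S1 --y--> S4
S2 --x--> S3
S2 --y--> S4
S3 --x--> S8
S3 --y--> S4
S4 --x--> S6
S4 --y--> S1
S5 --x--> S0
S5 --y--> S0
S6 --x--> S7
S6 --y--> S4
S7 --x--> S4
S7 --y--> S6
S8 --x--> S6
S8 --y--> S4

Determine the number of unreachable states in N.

3

BFS from S3 reaches {S1, S3, S4, S6, S7, S8}; the 3 state(s) S0, S2, S5 are never visited.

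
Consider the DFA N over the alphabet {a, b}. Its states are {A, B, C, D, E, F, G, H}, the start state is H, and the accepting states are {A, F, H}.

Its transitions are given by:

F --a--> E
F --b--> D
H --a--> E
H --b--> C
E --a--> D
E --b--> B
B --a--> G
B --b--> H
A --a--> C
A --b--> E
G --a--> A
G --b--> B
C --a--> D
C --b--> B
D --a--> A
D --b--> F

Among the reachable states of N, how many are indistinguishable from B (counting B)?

1

Every state is reachable, so we keep all 8.
P0 = {A,F,H} | {B,C,D,E,G}.
Split {B,C,D,E,G} by δ(·,a) → {B,C,E} and {D,G}.
On input b, block {A,F,H} splits into {A,H} and {F}.
Split {B,C,E} by δ(·,b) → {C,E} and {B}.
Refine {D,G} on symbol b: members go to different blocks, giving {D} and {G}.
No further refinement is possible. Final partition (6 blocks): {A,H} | {C,E} | {D} | {F} | {B} | {G}.
The equivalence class containing B is {B}, of size 1.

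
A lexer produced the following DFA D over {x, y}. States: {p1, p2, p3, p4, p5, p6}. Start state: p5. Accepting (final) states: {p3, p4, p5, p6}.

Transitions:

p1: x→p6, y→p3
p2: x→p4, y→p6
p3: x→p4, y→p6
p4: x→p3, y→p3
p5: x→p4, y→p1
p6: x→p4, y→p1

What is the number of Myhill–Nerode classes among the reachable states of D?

4

States {p2} cannot be reached from the start state, so discard them.
Initial partition by acceptance: {p3,p4,p5,p6} | {p1}.
Refine {p3,p4,p5,p6} on symbol y: members go to different blocks, giving {p3,p4} and {p5,p6}.
On input y, block {p3,p4} splits into {p3} and {p4}.
Stable partition: {p3} | {p1} | {p5,p6} | {p4} — 4 equivalence classes.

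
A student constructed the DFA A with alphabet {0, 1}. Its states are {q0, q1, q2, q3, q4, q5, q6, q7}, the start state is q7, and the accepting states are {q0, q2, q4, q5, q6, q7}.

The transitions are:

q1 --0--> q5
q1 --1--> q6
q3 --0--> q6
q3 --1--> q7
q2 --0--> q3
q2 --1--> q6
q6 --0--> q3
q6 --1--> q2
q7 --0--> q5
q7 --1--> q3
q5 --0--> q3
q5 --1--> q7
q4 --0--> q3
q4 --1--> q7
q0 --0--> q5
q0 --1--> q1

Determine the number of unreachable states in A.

BFS from q7 reaches {q2, q3, q5, q6, q7}; the 3 state(s) q0, q1, q4 are never visited.

3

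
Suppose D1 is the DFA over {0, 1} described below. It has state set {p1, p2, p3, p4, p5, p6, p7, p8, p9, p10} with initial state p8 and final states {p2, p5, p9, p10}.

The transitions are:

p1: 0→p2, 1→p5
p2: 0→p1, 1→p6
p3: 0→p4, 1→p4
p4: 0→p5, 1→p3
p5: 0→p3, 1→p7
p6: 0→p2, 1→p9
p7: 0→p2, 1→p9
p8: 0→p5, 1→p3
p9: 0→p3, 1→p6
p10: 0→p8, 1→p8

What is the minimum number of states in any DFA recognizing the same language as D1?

States {p10} cannot be reached from the start state, so discard them.
Initial partition by acceptance: {p2,p5,p9} | {p1,p3,p4,p6,p7,p8}.
Split {p1,p3,p4,p6,p7,p8} by δ(·,0) → {p1,p4,p6,p7,p8} and {p3}.
Split {p2,p5,p9} by δ(·,0) → {p5,p9} and {p2}.
Split {p1,p4,p6,p7,p8} by δ(·,0) → {p1,p6,p7} and {p4,p8}.
The partition is now stable with 5 blocks: {p5,p9} | {p1,p6,p7} | {p3} | {p2} | {p4,p8}.

5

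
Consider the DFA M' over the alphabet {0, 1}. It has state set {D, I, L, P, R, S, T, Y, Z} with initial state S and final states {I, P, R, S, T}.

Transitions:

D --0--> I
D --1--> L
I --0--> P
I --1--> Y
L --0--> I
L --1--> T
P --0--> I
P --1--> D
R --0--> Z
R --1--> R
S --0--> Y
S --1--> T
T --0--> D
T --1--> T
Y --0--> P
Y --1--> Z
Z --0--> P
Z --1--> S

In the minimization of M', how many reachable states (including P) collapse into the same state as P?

States {R} cannot be reached from the start state, so discard them.
P0 = {I,P,S,T} | {D,L,Y,Z}.
Split {I,P,S,T} by δ(·,0) → {I,P} and {S,T}.
Refine {D,L,Y,Z} on symbol 1: members go to different blocks, giving {L,Z} and {D,Y}.
No further refinement is possible. Final partition (4 blocks): {I,P} | {L,Z} | {S,T} | {D,Y}.
The equivalence class containing P is {I,P}, of size 2.

2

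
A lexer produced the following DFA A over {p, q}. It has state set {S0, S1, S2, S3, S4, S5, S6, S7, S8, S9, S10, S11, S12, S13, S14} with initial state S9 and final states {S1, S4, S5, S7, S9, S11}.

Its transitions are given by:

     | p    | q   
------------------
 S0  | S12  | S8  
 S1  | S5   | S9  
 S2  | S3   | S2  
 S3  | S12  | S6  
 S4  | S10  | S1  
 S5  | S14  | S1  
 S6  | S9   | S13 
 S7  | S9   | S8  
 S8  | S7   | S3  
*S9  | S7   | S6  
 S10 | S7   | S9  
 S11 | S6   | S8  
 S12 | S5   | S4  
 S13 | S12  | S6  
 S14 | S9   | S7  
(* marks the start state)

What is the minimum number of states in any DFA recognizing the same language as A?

7

Reachable states from the start: {S1,S3,S4,S5,S6,S7,S8,S9,S10,S12,S13,S14}. Unreachable: {S0,S2,S11} — drop them.
Start with accepting vs non-accepting: {S1,S4,S5,S7,S9} | {S3,S6,S8,S10,S12,S13,S14}.
Split {S1,S4,S5,S7,S9} by δ(·,p) → {S1,S7,S9} and {S4,S5}.
Refine {S1,S7,S9} on symbol p: members go to different blocks, giving {S7,S9} and {S1}.
Split {S3,S6,S8,S10,S12,S13,S14} by δ(·,p) → {S6,S8,S10,S14} and {S3,S13} and {S12}.
On input q, block {S6,S8,S10,S14} splits into {S6,S8} and {S10,S14}.
Stable partition: {S7,S9} | {S6,S8} | {S4,S5} | {S1} | {S3,S13} | {S12} | {S10,S14} — 7 equivalence classes.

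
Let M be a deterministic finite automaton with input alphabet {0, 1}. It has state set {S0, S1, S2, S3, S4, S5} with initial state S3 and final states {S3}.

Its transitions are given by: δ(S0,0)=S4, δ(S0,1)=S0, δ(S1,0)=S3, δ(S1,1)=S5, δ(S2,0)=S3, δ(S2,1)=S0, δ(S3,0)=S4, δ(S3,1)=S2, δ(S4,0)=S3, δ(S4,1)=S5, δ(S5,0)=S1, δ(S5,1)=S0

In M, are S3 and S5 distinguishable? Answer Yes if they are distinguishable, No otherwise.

Initial partition by acceptance: {S3} | {S0,S1,S2,S4,S5}.
Refine {S0,S1,S2,S4,S5} on symbol 0: members go to different blocks, giving {S1,S2,S4} and {S0,S5}.
Stable partition: {S3} | {S1,S2,S4} | {S0,S5} — 3 equivalence classes.
S3 and S5 end up in different blocks, so they are distinguishable. For instance, the string 'ε' is accepted from only S3.

Yes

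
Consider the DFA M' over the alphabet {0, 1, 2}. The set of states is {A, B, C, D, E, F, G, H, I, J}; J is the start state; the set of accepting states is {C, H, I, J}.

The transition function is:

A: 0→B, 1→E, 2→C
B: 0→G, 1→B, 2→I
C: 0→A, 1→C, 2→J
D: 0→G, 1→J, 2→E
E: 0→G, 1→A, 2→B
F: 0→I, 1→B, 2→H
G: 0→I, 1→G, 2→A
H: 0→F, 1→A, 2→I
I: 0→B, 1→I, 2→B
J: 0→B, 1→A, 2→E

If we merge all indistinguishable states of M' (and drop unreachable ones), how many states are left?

States {D,F,H} cannot be reached from the start state, so discard them.
P0 = {C,I,J} | {A,B,E,G}.
Split {C,I,J} by δ(·,1) → {C,I} and {J}.
On input 2, block {C,I} splits into {C} and {I}.
Refine {A,B,E,G} on symbol 0: members go to different blocks, giving {A,B,E} and {G}.
Split {A,B,E} by δ(·,0) → {B,E} and {A}.
Split {B,E} by δ(·,1) → {B} and {E}.
Stable partition: {C} | {B} | {J} | {I} | {G} | {A} | {E} — 7 equivalence classes.

7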